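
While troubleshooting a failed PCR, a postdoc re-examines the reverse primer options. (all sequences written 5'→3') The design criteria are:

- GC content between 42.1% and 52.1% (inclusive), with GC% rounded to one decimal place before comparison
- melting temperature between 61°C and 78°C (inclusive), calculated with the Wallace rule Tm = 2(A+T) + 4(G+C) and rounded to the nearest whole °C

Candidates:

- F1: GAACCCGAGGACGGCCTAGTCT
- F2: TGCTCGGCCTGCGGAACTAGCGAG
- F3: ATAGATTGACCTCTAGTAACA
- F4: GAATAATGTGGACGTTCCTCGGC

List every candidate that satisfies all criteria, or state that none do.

F1 (22 nt, A=5 T=3 G=7 C=7): GC 14/22 = 63.6%, outside 42.1–52.1% ✗; Tm = 2·8 + 4·14 = 72°C ✓ — fails.
F2 (24 nt, A=4 T=4 G=9 C=7): GC 16/24 = 66.7%, outside 42.1–52.1% ✗; Tm = 2·8 + 4·16 = 80°C, outside 61–78°C ✗ — fails.
F3 (21 nt, A=8 T=6 G=3 C=4): GC 7/21 = 33.3%, outside 42.1–52.1% ✗; Tm = 2·14 + 4·7 = 56°C, outside 61–78°C ✗ — fails.
F4 (23 nt, A=5 T=6 G=7 C=5): GC 12/23 = 52.2%, outside 42.1–52.1% ✗; Tm = 2·11 + 4·12 = 70°C ✓ — fails.

None of the candidates satisfy all criteria.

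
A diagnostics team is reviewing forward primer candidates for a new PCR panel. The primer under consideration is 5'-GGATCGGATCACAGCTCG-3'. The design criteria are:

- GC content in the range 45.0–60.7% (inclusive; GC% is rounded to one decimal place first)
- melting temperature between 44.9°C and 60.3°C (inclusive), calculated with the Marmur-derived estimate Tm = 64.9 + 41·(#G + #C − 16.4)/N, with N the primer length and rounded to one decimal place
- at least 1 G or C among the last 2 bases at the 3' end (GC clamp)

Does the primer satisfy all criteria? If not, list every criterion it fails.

Fails: GC content.

Base counts: A=4, T=3, G=6, C=5 (length 18).
GC content: GC 11/18 = 61.1%, outside 45.0–60.7% ✗
Tm: Tm = 64.9 + 41·(11 − 16.4)/18 = 52.6°C ✓
GC clamp: 3' end CG has 2 G/C ✓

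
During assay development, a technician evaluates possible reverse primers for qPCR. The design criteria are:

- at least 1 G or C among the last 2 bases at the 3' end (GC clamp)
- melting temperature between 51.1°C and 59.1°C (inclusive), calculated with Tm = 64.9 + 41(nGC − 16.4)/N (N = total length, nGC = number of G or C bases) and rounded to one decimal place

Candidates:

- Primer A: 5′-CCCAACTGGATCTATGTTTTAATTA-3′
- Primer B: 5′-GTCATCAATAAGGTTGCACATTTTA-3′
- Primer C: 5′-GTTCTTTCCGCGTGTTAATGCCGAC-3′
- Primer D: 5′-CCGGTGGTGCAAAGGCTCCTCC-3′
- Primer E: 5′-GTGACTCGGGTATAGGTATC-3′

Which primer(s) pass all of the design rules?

Primer E only.

Primer A (25 nt, A=7 T=10 G=3 C=5): 3' end TA has 0 G/C, need ≥1 ✗; Tm = 64.9 + 41·(8 − 16.4)/25 = 51.1°C ✓ — fails.
Primer B (25 nt, A=8 T=9 G=4 C=4): 3' end TA has 0 G/C, need ≥1 ✗; Tm = 64.9 + 41·(8 − 16.4)/25 = 51.1°C ✓ — fails.
Primer C (25 nt, A=3 T=9 G=6 C=7): 3' end AC has 1 G/C ✓; Tm = 64.9 + 41·(13 − 16.4)/25 = 59.3°C, outside 51.1–59.1°C ✗ — fails.
Primer D (22 nt, A=3 T=4 G=7 C=8): 3' end CC has 2 G/C ✓; Tm = 64.9 + 41·(15 − 16.4)/22 = 62.3°C, outside 51.1–59.1°C ✗ — fails.
Primer E (20 nt, A=4 T=6 G=7 C=3): 3' end TC has 1 G/C ✓; Tm = 64.9 + 41·(10 − 16.4)/20 = 51.8°C ✓ — passes.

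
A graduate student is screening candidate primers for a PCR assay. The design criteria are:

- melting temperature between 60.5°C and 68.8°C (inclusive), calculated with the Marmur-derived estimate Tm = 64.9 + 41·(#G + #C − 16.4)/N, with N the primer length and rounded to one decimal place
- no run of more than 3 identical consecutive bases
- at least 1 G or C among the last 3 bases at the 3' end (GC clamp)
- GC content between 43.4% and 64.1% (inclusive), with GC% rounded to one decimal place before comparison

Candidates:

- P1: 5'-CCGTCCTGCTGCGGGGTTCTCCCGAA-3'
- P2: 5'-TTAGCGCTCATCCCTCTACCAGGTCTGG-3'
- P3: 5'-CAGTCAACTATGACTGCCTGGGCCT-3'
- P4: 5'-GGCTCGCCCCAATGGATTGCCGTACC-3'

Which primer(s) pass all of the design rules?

P1 (26 nt, A=2 T=6 G=8 C=10): Tm = 64.9 + 41·(18 − 16.4)/26 = 67.4°C ✓; longest run = 4, exceeds 3 ✗; 3' end GAA has 1 G/C ✓; GC 18/26 = 69.2%, outside 43.4–64.1% ✗ — fails.
P2 (28 nt, A=4 T=8 G=6 C=10): Tm = 64.9 + 41·(16 − 16.4)/28 = 64.3°C ✓; longest run = 3 ✓; 3' end TGG has 2 G/C ✓; GC 16/28 = 57.1% ✓ — passes.
P3 (25 nt, A=5 T=6 G=6 C=8): Tm = 64.9 + 41·(14 − 16.4)/25 = 61.0°C ✓; longest run = 3 ✓; 3' end CCT has 2 G/C ✓; GC 14/25 = 56.0% ✓ — passes.
P4 (26 nt, A=4 T=5 G=7 C=10): Tm = 64.9 + 41·(17 − 16.4)/26 = 65.8°C ✓; longest run = 4, exceeds 3 ✗; 3' end ACC has 2 G/C ✓; GC 17/26 = 65.4%, outside 43.4–64.1% ✗ — fails.

P2 and P3.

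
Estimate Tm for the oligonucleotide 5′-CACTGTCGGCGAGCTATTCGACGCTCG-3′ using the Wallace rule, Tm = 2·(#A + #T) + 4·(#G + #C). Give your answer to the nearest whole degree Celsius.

88°C

Base counts: A=4, T=6, G=8, C=9 (length 27).
Tm = 2·(4+6) + 4·(8+9) = 2·10 + 4·17 = 20 + 68 = 88°C.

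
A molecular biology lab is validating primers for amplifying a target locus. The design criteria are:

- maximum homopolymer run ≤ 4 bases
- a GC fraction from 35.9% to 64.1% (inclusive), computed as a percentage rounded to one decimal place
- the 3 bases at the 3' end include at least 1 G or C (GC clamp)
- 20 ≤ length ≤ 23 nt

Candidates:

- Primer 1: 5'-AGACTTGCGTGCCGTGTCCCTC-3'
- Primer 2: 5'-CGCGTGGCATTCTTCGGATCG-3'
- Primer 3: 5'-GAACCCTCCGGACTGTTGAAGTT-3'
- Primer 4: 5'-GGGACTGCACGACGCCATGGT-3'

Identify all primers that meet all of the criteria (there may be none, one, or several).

Primer 1 (22 nt, A=2 T=6 G=6 C=8): longest run = 3 ✓; GC 14/22 = 63.6% ✓; 3' end CTC has 2 G/C ✓; length 22 ✓ — passes.
Primer 2 (21 nt, A=2 T=6 G=7 C=6): longest run = 2 ✓; GC 13/21 = 61.9% ✓; 3' end TCG has 2 G/C ✓; length 21 ✓ — passes.
Primer 3 (23 nt, A=5 T=6 G=6 C=6): longest run = 3 ✓; GC 12/23 = 52.2% ✓; 3' end GTT has 1 G/C ✓; length 23 ✓ — passes.
Primer 4 (21 nt, A=4 T=3 G=8 C=6): longest run = 3 ✓; GC 14/21 = 66.7%, outside 35.9–64.1% ✗; 3' end GGT has 2 G/C ✓; length 21 ✓ — fails.

Primer 1, Primer 2 and Primer 3.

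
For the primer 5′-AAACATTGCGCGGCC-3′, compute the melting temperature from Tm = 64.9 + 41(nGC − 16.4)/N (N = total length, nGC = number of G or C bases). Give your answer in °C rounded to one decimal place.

44.7°C

Base counts: A=4, T=2, G=4, C=5; G+C = 9, N = 15.
Tm = 64.9 + 41·(9 − 16.4)/15 = 64.9 + -303.40/15 = 44.7°C.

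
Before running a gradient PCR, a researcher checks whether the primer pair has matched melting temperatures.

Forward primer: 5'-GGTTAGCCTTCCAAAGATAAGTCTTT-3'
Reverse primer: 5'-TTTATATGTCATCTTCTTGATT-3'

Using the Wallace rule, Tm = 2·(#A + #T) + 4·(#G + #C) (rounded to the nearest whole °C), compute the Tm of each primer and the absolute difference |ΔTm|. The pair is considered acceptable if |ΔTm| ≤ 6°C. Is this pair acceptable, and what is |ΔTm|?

Forward: A=7 T=9 G=5 C=5 → Tm = 2·16 + 4·10 = 72°C.
Reverse: A=4 T=13 G=2 C=3 → Tm = 2·17 + 4·5 = 54°C.
|ΔTm| = |72 − 54| = 18°C, > 6°C.

|ΔTm| = 18°C; the pair is not acceptable.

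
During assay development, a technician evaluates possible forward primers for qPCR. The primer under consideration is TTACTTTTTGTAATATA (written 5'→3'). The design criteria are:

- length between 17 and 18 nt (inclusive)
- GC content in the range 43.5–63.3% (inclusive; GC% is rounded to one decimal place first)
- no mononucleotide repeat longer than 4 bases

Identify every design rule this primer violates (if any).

Base counts: A=5, T=10, G=1, C=1 (length 17).
length: length 17 ✓
GC content: GC 2/17 = 11.8%, outside 43.5–63.3% ✗
homopolymer run: longest run = 5, exceeds 4 ✗

Fails: GC content, homopolymer run.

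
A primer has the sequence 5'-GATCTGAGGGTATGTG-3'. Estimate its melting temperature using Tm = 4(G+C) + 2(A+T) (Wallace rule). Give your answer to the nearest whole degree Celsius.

Base counts: A=3, T=5, G=7, C=1 (length 16).
Tm = 2·(3+5) + 4·(7+1) = 2·8 + 4·8 = 16 + 32 = 48°C.

48°C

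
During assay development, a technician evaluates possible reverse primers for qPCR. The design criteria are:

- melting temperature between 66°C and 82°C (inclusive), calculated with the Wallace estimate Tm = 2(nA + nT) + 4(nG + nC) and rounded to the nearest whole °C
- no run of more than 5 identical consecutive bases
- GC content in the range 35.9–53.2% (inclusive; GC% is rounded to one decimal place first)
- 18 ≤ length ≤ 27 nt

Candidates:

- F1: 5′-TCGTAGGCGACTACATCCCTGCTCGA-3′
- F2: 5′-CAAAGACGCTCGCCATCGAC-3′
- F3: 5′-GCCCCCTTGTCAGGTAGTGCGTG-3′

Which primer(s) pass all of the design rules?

F1 (26 nt, A=5 T=6 G=6 C=9): Tm = 2·11 + 4·15 = 82°C ✓; longest run = 3 ✓; GC 15/26 = 57.7%, outside 35.9–53.2% ✗; length 26 ✓ — fails.
F2 (20 nt, A=6 T=2 G=4 C=8): Tm = 2·8 + 4·12 = 64°C, outside 66–82°C ✗; longest run = 3 ✓; GC 12/20 = 60.0%, outside 35.9–53.2% ✗; length 20 ✓ — fails.
F3 (23 nt, A=2 T=6 G=8 C=7): Tm = 2·8 + 4·15 = 76°C ✓; longest run = 5 ✓; GC 15/23 = 65.2%, outside 35.9–53.2% ✗; length 23 ✓ — fails.

None of the candidates satisfy all criteria.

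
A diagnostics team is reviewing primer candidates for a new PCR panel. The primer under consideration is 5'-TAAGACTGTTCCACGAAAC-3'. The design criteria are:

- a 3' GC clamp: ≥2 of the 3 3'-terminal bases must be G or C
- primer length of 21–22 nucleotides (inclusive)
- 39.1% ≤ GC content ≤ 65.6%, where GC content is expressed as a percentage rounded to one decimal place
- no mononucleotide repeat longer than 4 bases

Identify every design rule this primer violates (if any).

Fails: GC clamp, length.

Base counts: A=7, T=4, G=3, C=5 (length 19).
GC clamp: 3' end AAC has 1 G/C, need ≥2 ✗
length: length 19, outside 21–22 ✗
GC content: GC 8/19 = 42.1% ✓
homopolymer run: longest run = 3 ✓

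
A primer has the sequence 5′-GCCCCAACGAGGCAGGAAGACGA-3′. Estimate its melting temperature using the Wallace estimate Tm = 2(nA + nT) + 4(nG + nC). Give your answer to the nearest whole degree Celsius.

Base counts: A=8, T=0, G=8, C=7 (length 23).
Tm = 2·(8+0) + 4·(8+7) = 2·8 + 4·15 = 16 + 60 = 76°C.

76°C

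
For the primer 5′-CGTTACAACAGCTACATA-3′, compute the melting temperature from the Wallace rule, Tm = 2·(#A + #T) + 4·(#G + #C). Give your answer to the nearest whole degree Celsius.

50°C

Base counts: A=7, T=4, G=2, C=5 (length 18).
Tm = 2·(7+4) + 4·(2+5) = 2·11 + 4·7 = 22 + 28 = 50°C.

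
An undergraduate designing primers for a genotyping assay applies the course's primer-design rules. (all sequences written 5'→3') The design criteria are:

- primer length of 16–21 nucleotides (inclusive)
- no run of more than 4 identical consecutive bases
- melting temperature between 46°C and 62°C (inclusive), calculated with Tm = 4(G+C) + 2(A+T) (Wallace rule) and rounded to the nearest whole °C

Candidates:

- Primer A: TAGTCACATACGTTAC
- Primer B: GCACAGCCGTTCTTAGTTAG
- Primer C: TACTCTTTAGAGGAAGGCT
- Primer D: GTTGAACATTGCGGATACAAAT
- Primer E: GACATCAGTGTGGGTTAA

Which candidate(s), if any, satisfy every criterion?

Primer A (16 nt, A=5 T=5 G=2 C=4): length 16 ✓; longest run = 2 ✓; Tm = 2·10 + 4·6 = 44°C, outside 46–62°C ✗ — fails.
Primer B (20 nt, A=4 T=6 G=5 C=5): length 20 ✓; longest run = 2 ✓; Tm = 2·10 + 4·10 = 60°C ✓ — passes.
Primer C (19 nt, A=5 T=6 G=5 C=3): length 19 ✓; longest run = 3 ✓; Tm = 2·11 + 4·8 = 54°C ✓ — passes.
Primer D (22 nt, A=8 T=6 G=5 C=3): length 22, outside 16–21 ✗; longest run = 3 ✓; Tm = 2·14 + 4·8 = 60°C ✓ — fails.
Primer E (18 nt, A=5 T=5 G=6 C=2): length 18 ✓; longest run = 3 ✓; Tm = 2·10 + 4·8 = 52°C ✓ — passes.

Primer B, Primer C and Primer E.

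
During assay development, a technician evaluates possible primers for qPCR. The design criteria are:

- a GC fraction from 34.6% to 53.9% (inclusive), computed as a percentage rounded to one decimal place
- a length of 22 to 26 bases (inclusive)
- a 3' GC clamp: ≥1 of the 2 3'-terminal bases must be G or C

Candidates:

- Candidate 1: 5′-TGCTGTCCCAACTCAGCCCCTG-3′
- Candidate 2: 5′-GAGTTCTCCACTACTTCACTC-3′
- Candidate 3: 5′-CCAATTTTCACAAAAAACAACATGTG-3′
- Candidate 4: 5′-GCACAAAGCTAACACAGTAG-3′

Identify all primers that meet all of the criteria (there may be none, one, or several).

Candidate 1 (22 nt, A=3 T=5 G=4 C=10): GC 14/22 = 63.6%, outside 34.6–53.9% ✗; length 22 ✓; 3' end TG has 1 G/C ✓ — fails.
Candidate 2 (21 nt, A=4 T=7 G=2 C=8): GC 10/21 = 47.6% ✓; length 21, outside 22–26 ✗; 3' end TC has 1 G/C ✓ — fails.
Candidate 3 (26 nt, A=12 T=6 G=2 C=6): GC 8/26 = 30.8%, outside 34.6–53.9% ✗; length 26 ✓; 3' end TG has 1 G/C ✓ — fails.
Candidate 4 (20 nt, A=9 T=2 G=4 C=5): GC 9/20 = 45.0% ✓; length 20, outside 22–26 ✗; 3' end AG has 1 G/C ✓ — fails.

None of the candidates satisfy all criteria.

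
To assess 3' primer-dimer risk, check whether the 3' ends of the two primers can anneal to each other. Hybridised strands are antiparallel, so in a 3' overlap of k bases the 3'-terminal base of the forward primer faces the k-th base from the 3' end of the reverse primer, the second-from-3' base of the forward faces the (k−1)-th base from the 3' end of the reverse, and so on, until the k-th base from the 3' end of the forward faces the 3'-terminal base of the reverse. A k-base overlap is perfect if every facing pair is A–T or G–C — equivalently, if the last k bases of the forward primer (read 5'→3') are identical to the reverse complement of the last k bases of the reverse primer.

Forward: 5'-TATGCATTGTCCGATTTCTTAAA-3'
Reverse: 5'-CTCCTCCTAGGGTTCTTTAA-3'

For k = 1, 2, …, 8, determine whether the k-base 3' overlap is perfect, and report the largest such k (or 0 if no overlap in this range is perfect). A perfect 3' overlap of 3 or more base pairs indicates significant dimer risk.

Last 8 bases (5'→3') — forward …TTCTTAAA, reverse …TTCTTTAA.
Reverse complement of the reverse primer's last 8 bases: TTAAAGAA; its first k bases are the reverse complement of the reverse primer's last k bases, so a perfect k-base overlap needs the forward primer's last k bases to equal them.
Comparing (forward last k vs required): k=1: A vs T ✗; k=2: AA vs TT ✗; k=3: AAA vs TTA ✗; k=4: TAAA vs TTAA ✗; k=5: TTAAA vs TTAAA ✓; k=6: CTTAAA vs TTAAAG ✗; k=7: TCTTAAA vs TTAAAGA ✗; k=8: TTCTTAAA vs TTAAAGAA ✗.
Only k = 5 is perfect, so the longest perfect 3' overlap is 5.

Longest perfect overlap: 5 complementary base pairs; significant dimer risk (threshold 3).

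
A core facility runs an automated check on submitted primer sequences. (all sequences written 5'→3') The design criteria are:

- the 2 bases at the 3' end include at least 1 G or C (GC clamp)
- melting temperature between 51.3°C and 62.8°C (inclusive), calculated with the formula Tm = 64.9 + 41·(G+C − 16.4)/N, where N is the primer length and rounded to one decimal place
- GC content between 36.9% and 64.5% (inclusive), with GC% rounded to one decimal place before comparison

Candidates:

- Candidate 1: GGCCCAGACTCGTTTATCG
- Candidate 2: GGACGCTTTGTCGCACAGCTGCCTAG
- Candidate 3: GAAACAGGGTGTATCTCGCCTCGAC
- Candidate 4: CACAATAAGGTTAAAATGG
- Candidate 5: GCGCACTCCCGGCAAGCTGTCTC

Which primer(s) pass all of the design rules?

Candidate 1 (19 nt, A=3 T=5 G=5 C=6): 3' end CG has 2 G/C ✓; Tm = 64.9 + 41·(11 − 16.4)/19 = 53.2°C ✓; GC 11/19 = 57.9% ✓ — passes.
Candidate 2 (26 nt, A=4 T=6 G=8 C=8): 3' end AG has 1 G/C ✓; Tm = 64.9 + 41·(16 − 16.4)/26 = 64.3°C, outside 51.3–62.8°C ✗; GC 16/26 = 61.5% ✓ — fails.
Candidate 3 (25 nt, A=6 T=5 G=7 C=7): 3' end AC has 1 G/C ✓; Tm = 64.9 + 41·(14 − 16.4)/25 = 61.0°C ✓; GC 14/25 = 56.0% ✓ — passes.
Candidate 4 (19 nt, A=9 T=4 G=4 C=2): 3' end GG has 2 G/C ✓; Tm = 64.9 + 41·(6 − 16.4)/19 = 42.5°C, outside 51.3–62.8°C ✗; GC 6/19 = 31.6%, outside 36.9–64.5% ✗ — fails.
Candidate 5 (23 nt, A=3 T=4 G=6 C=10): 3' end TC has 1 G/C ✓; Tm = 64.9 + 41·(16 − 16.4)/23 = 64.2°C, outside 51.3–62.8°C ✗; GC 16/23 = 69.6%, outside 36.9–64.5% ✗ — fails.

Candidate 1 and Candidate 3.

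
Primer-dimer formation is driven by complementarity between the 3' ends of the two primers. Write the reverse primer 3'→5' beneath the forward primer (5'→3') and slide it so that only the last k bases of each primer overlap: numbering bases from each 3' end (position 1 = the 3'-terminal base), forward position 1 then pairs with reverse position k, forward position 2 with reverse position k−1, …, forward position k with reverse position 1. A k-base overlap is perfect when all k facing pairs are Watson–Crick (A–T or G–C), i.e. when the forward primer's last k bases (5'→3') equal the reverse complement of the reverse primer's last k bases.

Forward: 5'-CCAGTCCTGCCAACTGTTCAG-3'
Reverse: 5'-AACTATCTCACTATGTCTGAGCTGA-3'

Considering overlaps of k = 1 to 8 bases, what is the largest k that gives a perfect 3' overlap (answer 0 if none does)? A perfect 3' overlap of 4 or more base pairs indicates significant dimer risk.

Longest perfect overlap: 4 complementary base pairs; significant dimer risk (threshold 4).

Last 8 bases (5'→3') — forward …CTGTTCAG, reverse …TGAGCTGA.
Reverse complement of the reverse primer's last 8 bases: TCAGCTCA; its first k bases are the reverse complement of the reverse primer's last k bases, so a perfect k-base overlap needs the forward primer's last k bases to equal them.
Comparing (forward last k vs required): k=1: G vs T ✗; k=2: AG vs TC ✗; k=3: CAG vs TCA ✗; k=4: TCAG vs TCAG ✓; k=5: TTCAG vs TCAGC ✗; k=6: GTTCAG vs TCAGCT ✗; k=7: TGTTCAG vs TCAGCTC ✗; k=8: CTGTTCAG vs TCAGCTCA ✗.
Only k = 4 is perfect, so the longest perfect 3' overlap is 4.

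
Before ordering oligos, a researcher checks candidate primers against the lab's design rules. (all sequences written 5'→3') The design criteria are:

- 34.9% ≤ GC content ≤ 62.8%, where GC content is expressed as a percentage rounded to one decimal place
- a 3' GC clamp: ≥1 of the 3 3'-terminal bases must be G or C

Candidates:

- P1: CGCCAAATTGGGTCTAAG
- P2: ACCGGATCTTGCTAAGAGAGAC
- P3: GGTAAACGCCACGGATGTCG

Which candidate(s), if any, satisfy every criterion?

P1 (18 nt, A=5 T=4 G=5 C=4): GC 9/18 = 50.0% ✓; 3' end AAG has 1 G/C ✓ — passes.
P2 (22 nt, A=7 T=4 G=6 C=5): GC 11/22 = 50.0% ✓; 3' end GAC has 2 G/C ✓ — passes.
P3 (20 nt, A=5 T=3 G=7 C=5): GC 12/20 = 60.0% ✓; 3' end TCG has 2 G/C ✓ — passes.

P1, P2 and P3.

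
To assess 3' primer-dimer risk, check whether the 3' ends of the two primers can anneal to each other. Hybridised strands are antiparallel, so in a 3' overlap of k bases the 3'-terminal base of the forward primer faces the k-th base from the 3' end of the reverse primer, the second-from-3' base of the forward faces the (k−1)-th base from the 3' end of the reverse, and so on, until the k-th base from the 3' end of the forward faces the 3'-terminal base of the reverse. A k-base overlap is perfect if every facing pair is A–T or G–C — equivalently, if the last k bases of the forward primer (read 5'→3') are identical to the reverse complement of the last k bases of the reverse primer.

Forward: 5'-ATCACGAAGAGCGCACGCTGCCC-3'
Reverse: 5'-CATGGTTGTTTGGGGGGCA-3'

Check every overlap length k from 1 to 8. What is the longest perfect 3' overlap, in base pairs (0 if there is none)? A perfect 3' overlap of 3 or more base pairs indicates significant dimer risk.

Last 8 bases (5'→3') — forward …CGCTGCCC, reverse …GGGGGGCA.
Reverse complement of the reverse primer's last 8 bases: TGCCCCCC; its first k bases are the reverse complement of the reverse primer's last k bases, so a perfect k-base overlap needs the forward primer's last k bases to equal them.
Comparing (forward last k vs required): k=1: C vs T ✗; k=2: CC vs TG ✗; k=3: CCC vs TGC ✗; k=4: GCCC vs TGCC ✗; k=5: TGCCC vs TGCCC ✓; k=6: CTGCCC vs TGCCCC ✗; k=7: GCTGCCC vs TGCCCCC ✗; k=8: CGCTGCCC vs TGCCCCCC ✗.
Only k = 5 is perfect, so the longest perfect 3' overlap is 5.

Longest perfect overlap: 5 complementary base pairs; significant dimer risk (threshold 3).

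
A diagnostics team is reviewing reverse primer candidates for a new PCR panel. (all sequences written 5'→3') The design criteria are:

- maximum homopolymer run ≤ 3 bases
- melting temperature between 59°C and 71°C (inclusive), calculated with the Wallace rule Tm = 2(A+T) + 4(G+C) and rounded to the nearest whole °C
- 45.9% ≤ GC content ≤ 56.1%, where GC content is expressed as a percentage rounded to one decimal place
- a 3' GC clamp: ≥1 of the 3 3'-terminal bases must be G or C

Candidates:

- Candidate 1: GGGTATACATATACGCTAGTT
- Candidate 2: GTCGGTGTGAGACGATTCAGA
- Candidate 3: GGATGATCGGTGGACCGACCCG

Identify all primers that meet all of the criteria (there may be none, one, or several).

Candidate 1 (21 nt, A=6 T=7 G=5 C=3): longest run = 3 ✓; Tm = 2·13 + 4·8 = 58°C, outside 59–71°C ✗; GC 8/21 = 38.1%, outside 45.9–56.1% ✗; 3' end GTT has 1 G/C ✓ — fails.
Candidate 2 (21 nt, A=5 T=5 G=8 C=3): longest run = 2 ✓; Tm = 2·10 + 4·11 = 64°C ✓; GC 11/21 = 52.4% ✓; 3' end AGA has 1 G/C ✓ — passes.
Candidate 3 (22 nt, A=4 T=3 G=9 C=6): longest run = 3 ✓; Tm = 2·7 + 4·15 = 74°C, outside 59–71°C ✗; GC 15/22 = 68.2%, outside 45.9–56.1% ✗; 3' end CCG has 3 G/C ✓ — fails.

Candidate 2 only.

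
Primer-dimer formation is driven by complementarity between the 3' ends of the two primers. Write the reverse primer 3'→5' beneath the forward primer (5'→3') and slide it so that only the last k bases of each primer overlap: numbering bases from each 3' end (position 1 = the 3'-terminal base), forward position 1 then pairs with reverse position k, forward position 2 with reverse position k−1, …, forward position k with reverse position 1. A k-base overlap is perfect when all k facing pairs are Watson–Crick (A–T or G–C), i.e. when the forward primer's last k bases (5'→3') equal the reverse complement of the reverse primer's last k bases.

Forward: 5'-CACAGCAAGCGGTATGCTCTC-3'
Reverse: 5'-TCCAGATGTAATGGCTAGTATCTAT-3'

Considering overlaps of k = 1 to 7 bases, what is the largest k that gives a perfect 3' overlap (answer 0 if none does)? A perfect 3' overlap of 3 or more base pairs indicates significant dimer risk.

Last 7 bases (5'→3') — forward …TGCTCTC, reverse …TATCTAT.
Reverse complement of the reverse primer's last 7 bases: ATAGATA; its first k bases are the reverse complement of the reverse primer's last k bases, so a perfect k-base overlap needs the forward primer's last k bases to equal them.
Comparing (forward last k vs required): k=1: C vs A ✗; k=2: TC vs AT ✗; k=3: CTC vs ATA ✗; k=4: TCTC vs ATAG ✗; k=5: CTCTC vs ATAGA ✗; k=6: GCTCTC vs ATAGAT ✗; k=7: TGCTCTC vs ATAGATA ✗.
No overlap length from 1 to 7 is perfect, so the longest perfect 3' overlap is 0.

Longest perfect overlap: 0 complementary base pairs; below the dimer-risk threshold (threshold 3).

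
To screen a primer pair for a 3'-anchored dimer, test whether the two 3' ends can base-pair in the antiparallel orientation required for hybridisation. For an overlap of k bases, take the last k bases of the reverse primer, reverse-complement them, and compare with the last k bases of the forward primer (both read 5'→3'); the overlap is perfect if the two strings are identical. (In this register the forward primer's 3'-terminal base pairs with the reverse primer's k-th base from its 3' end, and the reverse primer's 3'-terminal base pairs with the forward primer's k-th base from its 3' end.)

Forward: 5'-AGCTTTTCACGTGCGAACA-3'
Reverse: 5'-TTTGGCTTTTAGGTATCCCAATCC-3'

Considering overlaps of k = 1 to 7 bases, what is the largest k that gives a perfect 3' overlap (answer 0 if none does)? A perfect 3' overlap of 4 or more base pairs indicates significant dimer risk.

Longest perfect overlap: 0 complementary base pairs; below the dimer-risk threshold (threshold 4).

Last 7 bases (5'→3') — forward …GCGAACA, reverse …CCAATCC.
Reverse complement of the reverse primer's last 7 bases: GGATTGG; its first k bases are the reverse complement of the reverse primer's last k bases, so a perfect k-base overlap needs the forward primer's last k bases to equal them.
Comparing (forward last k vs required): k=1: A vs G ✗; k=2: CA vs GG ✗; k=3: ACA vs GGA ✗; k=4: AACA vs GGAT ✗; k=5: GAACA vs GGATT ✗; k=6: CGAACA vs GGATTG ✗; k=7: GCGAACA vs GGATTGG ✗.
No overlap length from 1 to 7 is perfect, so the longest perfect 3' overlap is 0.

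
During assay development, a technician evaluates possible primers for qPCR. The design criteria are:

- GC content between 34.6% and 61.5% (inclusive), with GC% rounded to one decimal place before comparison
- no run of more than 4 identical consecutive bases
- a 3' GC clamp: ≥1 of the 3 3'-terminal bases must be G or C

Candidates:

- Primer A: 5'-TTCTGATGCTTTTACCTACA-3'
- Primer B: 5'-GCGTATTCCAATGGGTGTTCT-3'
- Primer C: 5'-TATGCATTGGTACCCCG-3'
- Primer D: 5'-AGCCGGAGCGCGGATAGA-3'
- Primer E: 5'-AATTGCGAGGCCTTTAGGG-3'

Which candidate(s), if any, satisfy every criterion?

Primer A, Primer B, Primer C and Primer E.

Primer A (20 nt, A=4 T=9 G=2 C=5): GC 7/20 = 35.0% ✓; longest run = 4 ✓; 3' end ACA has 1 G/C ✓ — passes.
Primer B (21 nt, A=3 T=8 G=6 C=4): GC 10/21 = 47.6% ✓; longest run = 3 ✓; 3' end TCT has 1 G/C ✓ — passes.
Primer C (17 nt, A=3 T=5 G=4 C=5): GC 9/17 = 52.9% ✓; longest run = 4 ✓; 3' end CCG has 3 G/C ✓ — passes.
Primer D (18 nt, A=5 T=1 G=8 C=4): GC 12/18 = 66.7%, outside 34.6–61.5% ✗; longest run = 2 ✓; 3' end AGA has 1 G/C ✓ — fails.
Primer E (19 nt, A=4 T=5 G=7 C=3): GC 10/19 = 52.6% ✓; longest run = 3 ✓; 3' end GGG has 3 G/C ✓ — passes.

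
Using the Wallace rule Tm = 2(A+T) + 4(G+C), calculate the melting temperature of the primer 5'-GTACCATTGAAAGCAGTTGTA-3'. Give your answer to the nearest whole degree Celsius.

Base counts: A=7, T=6, G=5, C=3 (length 21).
Tm = 2·(7+6) + 4·(5+3) = 2·13 + 4·8 = 26 + 32 = 58°C.

58°C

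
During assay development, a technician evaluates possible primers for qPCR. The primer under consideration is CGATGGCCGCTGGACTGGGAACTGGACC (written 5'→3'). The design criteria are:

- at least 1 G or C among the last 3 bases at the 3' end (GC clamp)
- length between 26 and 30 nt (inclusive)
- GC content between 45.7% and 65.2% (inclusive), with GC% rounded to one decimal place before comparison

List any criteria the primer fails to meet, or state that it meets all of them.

Fails: GC content.

Base counts: A=5, T=4, G=11, C=8 (length 28).
GC clamp: 3' end ACC has 2 G/C ✓
length: length 28 ✓
GC content: GC 19/28 = 67.9%, outside 45.7–65.2% ✗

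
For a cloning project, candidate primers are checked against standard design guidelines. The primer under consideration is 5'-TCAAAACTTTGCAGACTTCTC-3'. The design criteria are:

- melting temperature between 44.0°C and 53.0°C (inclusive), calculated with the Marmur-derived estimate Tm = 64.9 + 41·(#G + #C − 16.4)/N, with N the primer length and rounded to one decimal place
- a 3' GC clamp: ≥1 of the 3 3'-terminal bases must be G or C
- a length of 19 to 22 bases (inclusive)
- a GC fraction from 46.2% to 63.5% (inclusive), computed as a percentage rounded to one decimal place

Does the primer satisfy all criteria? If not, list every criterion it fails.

Base counts: A=6, T=7, G=2, C=6 (length 21).
Tm: Tm = 64.9 + 41·(8 − 16.4)/21 = 48.5°C ✓
GC clamp: 3' end CTC has 2 G/C ✓
length: length 21 ✓
GC content: GC 8/21 = 38.1%, outside 46.2–63.5% ✗

Fails: GC content.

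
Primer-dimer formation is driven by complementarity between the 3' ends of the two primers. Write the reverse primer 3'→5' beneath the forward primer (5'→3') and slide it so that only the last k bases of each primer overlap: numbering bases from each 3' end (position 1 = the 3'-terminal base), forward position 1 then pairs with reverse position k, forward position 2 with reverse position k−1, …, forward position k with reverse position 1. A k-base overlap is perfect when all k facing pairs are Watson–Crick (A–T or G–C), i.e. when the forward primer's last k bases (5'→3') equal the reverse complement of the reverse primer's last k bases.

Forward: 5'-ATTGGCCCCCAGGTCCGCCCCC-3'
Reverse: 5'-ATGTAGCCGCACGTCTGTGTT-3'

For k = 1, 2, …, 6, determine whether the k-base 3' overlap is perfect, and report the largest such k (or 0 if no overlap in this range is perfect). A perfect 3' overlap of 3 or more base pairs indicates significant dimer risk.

Longest perfect overlap: 0 complementary base pairs; below the dimer-risk threshold (threshold 3).

Last 6 bases (5'→3') — forward …GCCCCC, reverse …TGTGTT.
Reverse complement of the reverse primer's last 6 bases: AACACA; its first k bases are the reverse complement of the reverse primer's last k bases, so a perfect k-base overlap needs the forward primer's last k bases to equal them.
Comparing (forward last k vs required): k=1: C vs A ✗; k=2: CC vs AA ✗; k=3: CCC vs AAC ✗; k=4: CCCC vs AACA ✗; k=5: CCCCC vs AACAC ✗; k=6: GCCCCC vs AACACA ✗.
No overlap length from 1 to 6 is perfect, so the longest perfect 3' overlap is 0.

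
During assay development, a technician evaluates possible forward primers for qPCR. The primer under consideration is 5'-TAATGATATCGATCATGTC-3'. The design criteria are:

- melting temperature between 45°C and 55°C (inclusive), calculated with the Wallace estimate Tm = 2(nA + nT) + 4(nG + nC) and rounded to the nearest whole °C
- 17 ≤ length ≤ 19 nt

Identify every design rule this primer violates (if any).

Base counts: A=6, T=7, G=3, C=3 (length 19).
Tm: Tm = 2·13 + 4·6 = 50°C ✓
length: length 19 ✓

Meets all criteria.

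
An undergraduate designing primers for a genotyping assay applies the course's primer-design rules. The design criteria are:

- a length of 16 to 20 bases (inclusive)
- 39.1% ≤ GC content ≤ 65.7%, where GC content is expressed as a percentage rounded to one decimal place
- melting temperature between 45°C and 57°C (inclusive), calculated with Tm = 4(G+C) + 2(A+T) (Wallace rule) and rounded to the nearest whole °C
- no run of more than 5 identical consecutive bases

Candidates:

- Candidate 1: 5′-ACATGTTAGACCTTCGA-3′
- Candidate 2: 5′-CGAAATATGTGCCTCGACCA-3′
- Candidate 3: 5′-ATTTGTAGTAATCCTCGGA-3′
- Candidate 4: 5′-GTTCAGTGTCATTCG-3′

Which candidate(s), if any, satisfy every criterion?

Candidate 1 (17 nt, A=5 T=5 G=3 C=4): length 17 ✓; GC 7/17 = 41.2% ✓; Tm = 2·10 + 4·7 = 48°C ✓; longest run = 2 ✓ — passes.
Candidate 2 (20 nt, A=6 T=4 G=4 C=6): length 20 ✓; GC 10/20 = 50.0% ✓; Tm = 2·10 + 4·10 = 60°C, outside 45–57°C ✗; longest run = 3 ✓ — fails.
Candidate 3 (19 nt, A=5 T=7 G=4 C=3): length 19 ✓; GC 7/19 = 36.8%, outside 39.1–65.7% ✗; Tm = 2·12 + 4·7 = 52°C ✓; longest run = 3 ✓ — fails.
Candidate 4 (15 nt, A=2 T=6 G=4 C=3): length 15, outside 16–20 ✗; GC 7/15 = 46.7% ✓; Tm = 2·8 + 4·7 = 44°C, outside 45–57°C ✗; longest run = 2 ✓ — fails.

Candidate 1 only.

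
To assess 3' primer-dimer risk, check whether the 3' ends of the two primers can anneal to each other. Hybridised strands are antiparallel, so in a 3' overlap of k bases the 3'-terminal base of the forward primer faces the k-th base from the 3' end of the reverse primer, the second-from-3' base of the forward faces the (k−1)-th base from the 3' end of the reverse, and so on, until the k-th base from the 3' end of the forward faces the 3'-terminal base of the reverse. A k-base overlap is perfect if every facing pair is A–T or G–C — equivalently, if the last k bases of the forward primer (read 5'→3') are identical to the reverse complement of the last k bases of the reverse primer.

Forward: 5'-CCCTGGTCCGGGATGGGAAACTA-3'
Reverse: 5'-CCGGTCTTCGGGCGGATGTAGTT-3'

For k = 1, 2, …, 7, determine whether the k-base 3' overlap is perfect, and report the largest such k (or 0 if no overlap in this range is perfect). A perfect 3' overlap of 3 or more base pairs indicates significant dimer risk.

Last 7 bases (5'→3') — forward …GAAACTA, reverse …TGTAGTT.
Reverse complement of the reverse primer's last 7 bases: AACTACA; its first k bases are the reverse complement of the reverse primer's last k bases, so a perfect k-base overlap needs the forward primer's last k bases to equal them.
Comparing (forward last k vs required): k=1: A vs A ✓; k=2: TA vs AA ✗; k=3: CTA vs AAC ✗; k=4: ACTA vs AACT ✗; k=5: AACTA vs AACTA ✓; k=6: AAACTA vs AACTAC ✗; k=7: GAAACTA vs AACTACA ✗.
Perfect overlaps at k = 1, 5; the largest is 5.

Longest perfect overlap: 5 complementary base pairs; significant dimer risk (threshold 3).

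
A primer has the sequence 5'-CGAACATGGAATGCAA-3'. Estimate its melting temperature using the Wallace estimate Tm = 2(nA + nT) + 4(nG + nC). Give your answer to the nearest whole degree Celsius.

Base counts: A=7, T=2, G=4, C=3 (length 16).
Tm = 2·(7+2) + 4·(4+3) = 2·9 + 4·7 = 18 + 28 = 46°C.

46°C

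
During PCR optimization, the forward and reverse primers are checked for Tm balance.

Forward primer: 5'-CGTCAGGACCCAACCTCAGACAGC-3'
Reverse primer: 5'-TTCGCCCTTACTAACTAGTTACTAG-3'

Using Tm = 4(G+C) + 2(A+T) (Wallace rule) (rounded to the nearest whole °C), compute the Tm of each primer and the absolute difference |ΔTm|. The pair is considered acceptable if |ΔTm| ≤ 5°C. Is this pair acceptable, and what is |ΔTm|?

Forward: A=7 T=2 G=5 C=10 → Tm = 2·9 + 4·15 = 78°C.
Reverse: A=6 T=9 G=3 C=7 → Tm = 2·15 + 4·10 = 70°C.
|ΔTm| = |78 − 70| = 8°C, > 5°C.

|ΔTm| = 8°C; the pair is not acceptable.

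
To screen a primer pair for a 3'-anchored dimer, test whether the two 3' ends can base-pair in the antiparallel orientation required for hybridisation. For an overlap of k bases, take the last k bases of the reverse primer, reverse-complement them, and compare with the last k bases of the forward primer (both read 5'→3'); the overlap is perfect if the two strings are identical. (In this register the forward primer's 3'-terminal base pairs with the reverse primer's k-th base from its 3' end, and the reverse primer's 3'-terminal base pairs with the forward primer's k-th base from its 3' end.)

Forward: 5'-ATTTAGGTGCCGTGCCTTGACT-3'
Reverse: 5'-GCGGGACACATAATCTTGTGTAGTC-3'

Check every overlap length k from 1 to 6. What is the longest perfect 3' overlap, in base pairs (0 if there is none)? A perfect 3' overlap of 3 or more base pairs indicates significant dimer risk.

Last 6 bases (5'→3') — forward …TTGACT, reverse …GTAGTC.
Reverse complement of the reverse primer's last 6 bases: GACTAC; its first k bases are the reverse complement of the reverse primer's last k bases, so a perfect k-base overlap needs the forward primer's last k bases to equal them.
Comparing (forward last k vs required): k=1: T vs G ✗; k=2: CT vs GA ✗; k=3: ACT vs GAC ✗; k=4: GACT vs GACT ✓; k=5: TGACT vs GACTA ✗; k=6: TTGACT vs GACTAC ✗.
Only k = 4 is perfect, so the longest perfect 3' overlap is 4.

Longest perfect overlap: 4 complementary base pairs; significant dimer risk (threshold 3).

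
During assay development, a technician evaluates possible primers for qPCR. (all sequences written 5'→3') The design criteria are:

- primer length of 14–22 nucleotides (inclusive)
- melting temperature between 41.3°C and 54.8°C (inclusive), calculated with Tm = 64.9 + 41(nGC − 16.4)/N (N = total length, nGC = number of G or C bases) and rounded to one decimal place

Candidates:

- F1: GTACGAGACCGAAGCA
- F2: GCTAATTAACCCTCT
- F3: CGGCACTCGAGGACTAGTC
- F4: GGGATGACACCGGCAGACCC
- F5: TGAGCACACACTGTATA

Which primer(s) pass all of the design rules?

F1 (16 nt, A=6 T=1 G=5 C=4): length 16 ✓; Tm = 64.9 + 41·(9 − 16.4)/16 = 45.9°C ✓ — passes.
F2 (15 nt, A=4 T=5 G=1 C=5): length 15 ✓; Tm = 64.9 + 41·(6 − 16.4)/15 = 36.5°C, outside 41.3–54.8°C ✗ — fails.
F3 (19 nt, A=4 T=3 G=6 C=6): length 19 ✓; Tm = 64.9 + 41·(12 − 16.4)/19 = 55.4°C, outside 41.3–54.8°C ✗ — fails.
F4 (20 nt, A=5 T=1 G=7 C=7): length 20 ✓; Tm = 64.9 + 41·(14 − 16.4)/20 = 60.0°C, outside 41.3–54.8°C ✗ — fails.
F5 (17 nt, A=6 T=4 G=3 C=4): length 17 ✓; Tm = 64.9 + 41·(7 − 16.4)/17 = 42.2°C ✓ — passes.

F1 and F5.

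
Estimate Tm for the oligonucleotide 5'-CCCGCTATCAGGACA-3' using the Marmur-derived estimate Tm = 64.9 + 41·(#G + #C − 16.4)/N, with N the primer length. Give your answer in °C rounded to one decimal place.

Base counts: A=4, T=2, G=3, C=6; G+C = 9, N = 15.
Tm = 64.9 + 41·(9 − 16.4)/15 = 64.9 + -303.40/15 = 44.7°C.

44.7°C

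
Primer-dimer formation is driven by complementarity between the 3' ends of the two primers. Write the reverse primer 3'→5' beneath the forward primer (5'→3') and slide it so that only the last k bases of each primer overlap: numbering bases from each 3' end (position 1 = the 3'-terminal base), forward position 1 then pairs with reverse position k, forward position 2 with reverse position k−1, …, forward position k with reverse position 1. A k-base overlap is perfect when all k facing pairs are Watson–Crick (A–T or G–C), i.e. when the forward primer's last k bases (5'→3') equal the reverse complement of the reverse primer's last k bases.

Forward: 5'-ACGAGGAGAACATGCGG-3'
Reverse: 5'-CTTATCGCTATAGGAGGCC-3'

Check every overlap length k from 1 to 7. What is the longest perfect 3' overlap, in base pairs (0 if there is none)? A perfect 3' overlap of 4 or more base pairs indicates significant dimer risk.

Last 7 bases (5'→3') — forward …CATGCGG, reverse …GGAGGCC.
Reverse complement of the reverse primer's last 7 bases: GGCCTCC; its first k bases are the reverse complement of the reverse primer's last k bases, so a perfect k-base overlap needs the forward primer's last k bases to equal them.
Comparing (forward last k vs required): k=1: G vs G ✓; k=2: GG vs GG ✓; k=3: CGG vs GGC ✗; k=4: GCGG vs GGCC ✗; k=5: TGCGG vs GGCCT ✗; k=6: ATGCGG vs GGCCTC ✗; k=7: CATGCGG vs GGCCTCC ✗.
Perfect overlaps at k = 1, 2; the largest is 2.

Longest perfect overlap: 2 complementary base pairs; below the dimer-risk threshold (threshold 4).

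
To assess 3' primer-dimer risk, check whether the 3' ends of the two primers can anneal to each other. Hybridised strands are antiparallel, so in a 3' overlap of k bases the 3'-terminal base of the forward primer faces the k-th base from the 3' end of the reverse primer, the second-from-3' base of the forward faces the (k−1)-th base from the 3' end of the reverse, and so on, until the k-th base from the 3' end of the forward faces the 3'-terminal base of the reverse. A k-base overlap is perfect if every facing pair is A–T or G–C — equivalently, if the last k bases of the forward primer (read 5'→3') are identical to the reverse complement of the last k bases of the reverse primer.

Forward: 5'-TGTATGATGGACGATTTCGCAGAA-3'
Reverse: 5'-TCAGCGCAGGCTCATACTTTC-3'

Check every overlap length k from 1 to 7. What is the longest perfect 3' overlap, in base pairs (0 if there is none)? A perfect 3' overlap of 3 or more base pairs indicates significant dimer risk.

Last 7 bases (5'→3') — forward …CGCAGAA, reverse …TACTTTC.
Reverse complement of the reverse primer's last 7 bases: GAAAGTA; its first k bases are the reverse complement of the reverse primer's last k bases, so a perfect k-base overlap needs the forward primer's last k bases to equal them.
Comparing (forward last k vs required): k=1: A vs G ✗; k=2: AA vs GA ✗; k=3: GAA vs GAA ✓; k=4: AGAA vs GAAA ✗; k=5: CAGAA vs GAAAG ✗; k=6: GCAGAA vs GAAAGT ✗; k=7: CGCAGAA vs GAAAGTA ✗.
Only k = 3 is perfect, so the longest perfect 3' overlap is 3.

Longest perfect overlap: 3 complementary base pairs; significant dimer risk (threshold 3).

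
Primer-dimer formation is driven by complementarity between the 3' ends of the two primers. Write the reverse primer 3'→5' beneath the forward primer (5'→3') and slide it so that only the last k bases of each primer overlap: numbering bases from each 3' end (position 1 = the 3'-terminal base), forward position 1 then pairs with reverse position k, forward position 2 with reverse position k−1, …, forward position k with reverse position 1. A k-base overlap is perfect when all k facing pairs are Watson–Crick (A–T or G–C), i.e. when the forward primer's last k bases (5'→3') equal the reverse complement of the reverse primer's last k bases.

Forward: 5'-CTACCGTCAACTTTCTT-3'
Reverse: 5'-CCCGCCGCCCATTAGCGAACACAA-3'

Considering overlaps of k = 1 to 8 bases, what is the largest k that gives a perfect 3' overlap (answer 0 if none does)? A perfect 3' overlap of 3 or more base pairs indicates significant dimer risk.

Last 8 bases (5'→3') — forward …ACTTTCTT, reverse …GAACACAA.
Reverse complement of the reverse primer's last 8 bases: TTGTGTTC; its first k bases are the reverse complement of the reverse primer's last k bases, so a perfect k-base overlap needs the forward primer's last k bases to equal them.
Comparing (forward last k vs required): k=1: T vs T ✓; k=2: TT vs TT ✓; k=3: CTT vs TTG ✗; k=4: TCTT vs TTGT ✗; k=5: TTCTT vs TTGTG ✗; k=6: TTTCTT vs TTGTGT ✗; k=7: CTTTCTT vs TTGTGTT ✗; k=8: ACTTTCTT vs TTGTGTTC ✗.
Perfect overlaps at k = 1, 2; the largest is 2.

Longest perfect overlap: 2 complementary base pairs; below the dimer-risk threshold (threshold 3).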